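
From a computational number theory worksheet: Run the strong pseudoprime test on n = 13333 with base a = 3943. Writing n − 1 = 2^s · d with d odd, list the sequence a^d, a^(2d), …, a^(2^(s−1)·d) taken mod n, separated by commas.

n − 1 = 13332 = 2^2 · 3333, so s = 2 and d = 3333.
x_0 = 3943^3333 mod 13333 = 2679.
x_1 = 2679^2 mod 13333 = 3887.

2679, 3887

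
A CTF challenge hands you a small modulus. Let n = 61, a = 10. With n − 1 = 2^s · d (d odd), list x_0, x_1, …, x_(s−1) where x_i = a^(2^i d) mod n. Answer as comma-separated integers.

n − 1 = 60 = 2^2 · 15, so s = 2 and d = 15.
x_0 = 10^15 mod 61 = 50.
x_1 = 50^2 mod 61 = 60.

50, 60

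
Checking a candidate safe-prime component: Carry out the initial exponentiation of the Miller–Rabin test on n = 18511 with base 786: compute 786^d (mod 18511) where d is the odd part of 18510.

15711

n − 1 = 18510 = 2^1 · 9255, so s = 1 and d = 9255.
By repeated squaring, 786^9255 ≡ 15711 (mod 18511).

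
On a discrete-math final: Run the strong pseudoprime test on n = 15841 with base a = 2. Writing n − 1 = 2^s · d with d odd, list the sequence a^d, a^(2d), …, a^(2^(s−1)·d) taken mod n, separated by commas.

1, 1, 1, 1, 1

n − 1 = 15840 = 2^5 · 495, so s = 5 and d = 495.
x_0 = 2^495 mod 15841 = 1.
x_1 = 1^2 mod 15841 = 1.
x_2 = 1^2 mod 15841 = 1.
x_3 = 1^2 mod 15841 = 1.
x_4 = 1^2 mod 15841 = 1.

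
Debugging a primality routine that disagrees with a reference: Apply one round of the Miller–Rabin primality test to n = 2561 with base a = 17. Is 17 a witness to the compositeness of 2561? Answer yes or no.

yes

n − 1 = 2560 = 2^9 · 5, so s = 9 and d = 5.
Repeated squaring mod 2561: 17^1 ≡ 17, 17^2 ≡ 289, 17^4 ≡ 1569.
5 = 4 + 1, so 17^5 ≡ 1569·17 ≡ 1063 (mod 2561).
x_0 = 17^5 mod 2561 = 1063.
x_0 is neither 1 nor 2560, so continue squaring.
x_1 = 1063^2 mod 2561 = 568.
x_2 = 568^2 mod 2561 = 2499.
x_3 = 2499^2 mod 2561 = 1283.
x_4 = 1283^2 mod 2561 = 1927.
x_5 = 1927^2 mod 2561 = 2440.
x_6 = 2440^2 mod 2561 = 1836.
x_7 = 1836^2 mod 2561 = 620.
x_8 = 620^2 mod 2561 = 250.
Reached i = s−1 = 8 without hitting −1: 17 is a Miller–Rabin witness and 2561 is composite.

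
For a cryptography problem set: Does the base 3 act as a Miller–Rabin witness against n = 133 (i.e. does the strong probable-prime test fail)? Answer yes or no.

yes

n − 1 = 132 = 2^2 · 33, so s = 2 and d = 33.
x_0 = 3^33 mod 133 = 69.
x_0 is neither 1 nor 132, so continue squaring.
x_1 = 69^2 mod 133 = 106.
Reached i = s−1 = 1 without hitting −1: 3 is a Miller–Rabin witness and 133 is composite.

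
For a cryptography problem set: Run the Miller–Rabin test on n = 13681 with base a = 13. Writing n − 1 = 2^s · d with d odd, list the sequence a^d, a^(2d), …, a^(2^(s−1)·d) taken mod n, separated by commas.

5099, 5901, 3656, 13680

n − 1 = 13680 = 2^4 · 855, so s = 4 and d = 855.
x_0 = 13^855 mod 13681 = 5099.
x_1 = 5099^2 mod 13681 = 5901.
x_2 = 5901^2 mod 13681 = 3656.
x_3 = 3656^2 mod 13681 = 13680.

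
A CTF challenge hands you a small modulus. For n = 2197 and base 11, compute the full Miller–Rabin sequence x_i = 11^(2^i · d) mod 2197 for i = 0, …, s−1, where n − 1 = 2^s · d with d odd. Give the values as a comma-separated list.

2049, 2131

n − 1 = 2196 = 2^2 · 549, so s = 2 and d = 549.
x_0 = 11^549 mod 2197 = 2049.
x_1 = 2049^2 mod 2197 = 2131.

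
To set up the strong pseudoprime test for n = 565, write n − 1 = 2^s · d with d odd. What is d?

141

Halving: 564 → 282 → 141; 141 is odd.
So 564 = 2^2 · 141.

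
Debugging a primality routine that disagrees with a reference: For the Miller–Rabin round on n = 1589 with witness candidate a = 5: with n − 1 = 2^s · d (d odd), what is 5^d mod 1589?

n − 1 = 1588 = 2^2 · 397, so s = 2 and d = 397.
Repeated squaring mod 1589: 5^1 ≡ 5, 5^2 ≡ 25, 5^4 ≡ 625, 5^8 ≡ 1320, 5^16 ≡ 856, 5^32 ≡ 207, 5^64 ≡ 1535, 5^128 ≡ 1327, 5^256 ≡ 317.
397 = 256 + 128 + 8 + 4 + 1, so 5^397 ≡ 317·1327·1320·625·5 ≡ 1265 (mod 1589).

1265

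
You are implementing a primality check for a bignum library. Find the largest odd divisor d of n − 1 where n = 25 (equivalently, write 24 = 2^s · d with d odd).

Halving: 24 → 12 → 6 → 3; 3 is odd.
So 24 = 2^3 · 3.

3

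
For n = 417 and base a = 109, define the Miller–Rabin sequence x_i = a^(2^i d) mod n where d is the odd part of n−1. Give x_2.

n − 1 = 416 = 2^5 · 13, so s = 5 and d = 13.
x_0 = 109^13 mod 417 = 22.
x_1 = 22^2 mod 417 = 67.
x_2 = 67^2 mod 417 = 319.

319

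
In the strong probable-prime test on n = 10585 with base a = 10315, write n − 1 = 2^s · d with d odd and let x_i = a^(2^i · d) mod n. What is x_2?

n − 1 = 10584 = 2^3 · 1323, so s = 3 and d = 1323.
x_0 = 10315^1323 mod 10585 = 5830.
x_1 = 5830^2 mod 10585 = 465.
x_2 = 465^2 mod 10585 = 4525.

4525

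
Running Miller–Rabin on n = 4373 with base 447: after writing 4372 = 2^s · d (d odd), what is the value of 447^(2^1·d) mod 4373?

1

n − 1 = 4372 = 2^2 · 1093, so s = 2 and d = 1093.
Repeated squaring mod 4373: 447^1 ≡ 447, 447^2 ≡ 3024, 447^4 ≡ 633, 447^8 ≡ 2746, 447^16 ≡ 1464, 447^32 ≡ 526, 447^64 ≡ 1177, 447^128 ≡ 3461, 447^256 ≡ 874, 447^512 ≡ 2974, 447^1024 ≡ 2470.
1093 = 1024 + 64 + 4 + 1, so 447^1093 ≡ 2470·1177·633·447 ≡ 1 (mod 4373).
x_0 = 1.
x_1 = 1^2 mod 4373 = 1.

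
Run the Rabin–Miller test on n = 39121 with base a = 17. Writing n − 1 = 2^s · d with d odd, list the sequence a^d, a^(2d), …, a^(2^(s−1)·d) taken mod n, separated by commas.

n − 1 = 39120 = 2^4 · 2445, so s = 4 and d = 2445.
x_0 = 17^2445 mod 39121 = 34150.
x_1 = 34150^2 mod 39121 = 25490.
x_2 = 25490^2 mod 39121 = 18532.
x_3 = 18532^2 mod 39121 = 30886.

34150, 25490, 18532, 30886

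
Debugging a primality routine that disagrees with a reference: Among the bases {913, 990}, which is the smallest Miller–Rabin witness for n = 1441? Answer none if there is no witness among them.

n − 1 = 1440 = 2^5 · 45, so s = 5 and d = 45.
Base 913: x_0 = 913^45 mod 1441 = 616. x_0 is neither 1 nor 1440, so continue squaring. x_1 = 616^2 mod 1441 = 473. x_2 = 473^2 mod 1441 = 374. x_3 = 374^2 mod 1441 = 99. x_4 = 99^2 mod 1441 = 1155. Reached i = s−1 = 4 without hitting −1: 913 is a Miller–Rabin witness and 1441 is composite.
Base 990: x_0 = 990^45 mod 1441 = 1309. x_0 is neither 1 nor 1440, so continue squaring. x_1 = 1309^2 mod 1441 = 132. x_2 = 132^2 mod 1441 = 132. x_3 = 132^2 mod 1441 = 132. x_4 = 132^2 mod 1441 = 132. Reached i = s−1 = 4 without hitting −1: 990 is a Miller–Rabin witness and 1441 is composite.
The smallest witness among the given bases is 913.

913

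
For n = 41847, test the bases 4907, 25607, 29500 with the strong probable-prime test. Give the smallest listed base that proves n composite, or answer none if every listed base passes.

4907

n − 1 = 41846 = 2^1 · 20923, so s = 1 and d = 20923.
Base 4907: x_0 = 4907^20923 mod 41847 = 10004. x_0 ∉ {1, 41846} and s = 1, so 4907 is a Miller–Rabin witness and 41847 is composite.
Base 25607: x_0 = 25607^20923 mod 41847 = 17690. x_0 ∉ {1, 41846} and s = 1, so 25607 is a Miller–Rabin witness and 41847 is composite.
Base 29500: x_0 = 29500^20923 mod 41847 = 36715. x_0 ∉ {1, 41846} and s = 1, so 29500 is a Miller–Rabin witness and 41847 is composite.
The smallest witness among the given bases is 4907.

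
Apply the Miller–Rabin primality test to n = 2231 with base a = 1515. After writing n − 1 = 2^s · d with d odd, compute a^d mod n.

80

n − 1 = 2230 = 2^1 · 1115, so s = 1 and d = 1115.
1515^1115 mod 2231 = 80.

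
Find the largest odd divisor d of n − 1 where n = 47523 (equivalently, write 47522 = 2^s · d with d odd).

23761

Halving: 47522 → 23761; 23761 is odd.
So 47522 = 2^1 · 23761.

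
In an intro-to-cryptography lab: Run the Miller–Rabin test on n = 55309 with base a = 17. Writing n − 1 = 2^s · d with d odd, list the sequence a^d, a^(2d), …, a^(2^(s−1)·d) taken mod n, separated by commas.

14337, 21325

n − 1 = 55308 = 2^2 · 13827, so s = 2 and d = 13827.
x_0 = 17^13827 mod 55309 = 14337.
x_1 = 14337^2 mod 55309 = 21325.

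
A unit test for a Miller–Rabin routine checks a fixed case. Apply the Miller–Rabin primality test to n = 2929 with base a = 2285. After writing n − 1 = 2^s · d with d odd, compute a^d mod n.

1618

n − 1 = 2928 = 2^4 · 183, so s = 4 and d = 183.
Repeated squaring mod 2929: 2285^1 ≡ 2285, 2285^2 ≡ 1747, 2285^4 ≡ 2920, 2285^8 ≡ 81, 2285^16 ≡ 703, 2285^32 ≡ 2137, 2285^64 ≡ 458, 2285^128 ≡ 1805.
183 = 128 + 32 + 16 + 4 + 2 + 1, so 2285^183 ≡ 1805·2137·703·2920·1747·2285 ≡ 1618 (mod 2929).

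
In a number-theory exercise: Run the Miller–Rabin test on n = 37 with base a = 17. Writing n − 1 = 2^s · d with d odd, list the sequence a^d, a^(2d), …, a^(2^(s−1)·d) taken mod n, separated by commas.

n − 1 = 36 = 2^2 · 9, so s = 2 and d = 9.
x_0 = 17^9 mod 37 = 6.
x_1 = 6^2 mod 37 = 36.

6, 36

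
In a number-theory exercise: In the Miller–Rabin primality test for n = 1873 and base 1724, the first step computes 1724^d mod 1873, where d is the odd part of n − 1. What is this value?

1

n − 1 = 1872 = 2^4 · 117, so s = 4 and d = 117.
Repeated squaring mod 1873: 1724^1 ≡ 1724, 1724^2 ≡ 1598, 1724^4 ≡ 705, 1724^8 ≡ 680, 1724^16 ≡ 1642, 1724^32 ≡ 917, 1724^64 ≡ 1785.
117 = 64 + 32 + 16 + 4 + 1, so 1724^117 ≡ 1785·917·1642·705·1724 ≡ 1 (mod 1873).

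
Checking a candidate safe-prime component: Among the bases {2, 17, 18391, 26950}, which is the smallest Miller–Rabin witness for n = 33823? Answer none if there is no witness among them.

n − 1 = 33822 = 2^1 · 16911, so s = 1 and d = 16911.
Base 2: x_0 = 2^16911 mod 33823 = 5188. x_0 ∉ {1, 33822} and s = 1, so 2 is a Miller–Rabin witness and 33823 is composite.
Base 17: x_0 = 17^16911 mod 33823 = 6547. x_0 ∉ {1, 33822} and s = 1, so 17 is a Miller–Rabin witness and 33823 is composite.
Base 18391: x_0 = 18391^16911 mod 33823 = 27194. x_0 ∉ {1, 33822} and s = 1, so 18391 is a Miller–Rabin witness and 33823 is composite.
Base 26950: x_0 = 26950^16911 mod 33823 = 19754. x_0 ∉ {1, 33822} and s = 1, so 26950 is a Miller–Rabin witness and 33823 is composite.
The smallest witness among the given bases is 2.

2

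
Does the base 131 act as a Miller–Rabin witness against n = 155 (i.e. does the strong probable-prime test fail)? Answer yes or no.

yes

n − 1 = 154 = 2^1 · 77, so s = 1 and d = 77.
x_0 = 131^77 mod 155 = 111.
x_0 ∉ {1, 154} and s = 1, so 131 is a Miller–Rabin witness and 155 is composite.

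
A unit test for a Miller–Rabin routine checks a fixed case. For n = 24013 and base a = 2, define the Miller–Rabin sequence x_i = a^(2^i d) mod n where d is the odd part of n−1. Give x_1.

20238

n − 1 = 24012 = 2^2 · 6003, so s = 2 and d = 6003.
x_0 = 2^6003 mod 24013 = 19764.
x_1 = 19764^2 mod 24013 = 20238.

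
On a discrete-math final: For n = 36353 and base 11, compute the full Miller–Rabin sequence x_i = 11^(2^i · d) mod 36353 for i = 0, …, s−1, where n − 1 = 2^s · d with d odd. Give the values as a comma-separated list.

n − 1 = 36352 = 2^9 · 71, so s = 9 and d = 71.
x_0 = 11^71 mod 36353 = 8583.
x_1 = 8583^2 mod 36353 = 16711.
x_2 = 16711^2 mod 36353 = 30128.
x_3 = 30128^2 mod 36353 = 34680.
x_4 = 34680^2 mod 36353 = 36101.
x_5 = 36101^2 mod 36353 = 27151.
x_6 = 27151^2 mod 36353 = 10667.
x_7 = 10667^2 mod 36353 = 36352.
x_8 = 36352^2 mod 36353 = 1.

8583, 16711, 30128, 34680, 36101, 27151, 10667, 36352, 1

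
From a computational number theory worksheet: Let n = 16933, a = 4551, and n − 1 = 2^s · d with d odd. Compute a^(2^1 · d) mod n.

12874

n − 1 = 16932 = 2^2 · 4233, so s = 2 and d = 4233.
By repeated squaring, 4551^4233 ≡ 1394 (mod 16933).
x_0 = 1394.
x_1 = 1394^2 mod 16933 = 12874.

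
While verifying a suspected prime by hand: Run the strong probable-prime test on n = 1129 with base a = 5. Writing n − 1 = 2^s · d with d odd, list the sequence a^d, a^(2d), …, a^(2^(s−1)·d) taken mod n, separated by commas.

1128, 1, 1

n − 1 = 1128 = 2^3 · 141, so s = 3 and d = 141.
x_0 = 5^141 mod 1129 = 1128.
x_1 = 1128^2 mod 1129 = 1.
x_2 = 1^2 mod 1129 = 1.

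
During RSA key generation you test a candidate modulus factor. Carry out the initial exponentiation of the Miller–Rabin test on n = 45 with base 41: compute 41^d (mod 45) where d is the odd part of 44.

n − 1 = 44 = 2^2 · 11, so s = 2 and d = 11.
By repeated squaring, 41^11 ≡ 11 (mod 45).

11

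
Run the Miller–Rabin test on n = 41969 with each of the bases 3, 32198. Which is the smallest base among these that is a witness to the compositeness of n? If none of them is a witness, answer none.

n − 1 = 41968 = 2^4 · 2623, so s = 4 and d = 2623.
Base 3: x_0 = 3^2623 mod 41969 = 40861. x_0 is neither 1 nor 41968, so continue squaring. x_1 = 40861^2 mod 41969 = 10563. x_2 = 10563^2 mod 41969 = 23367. x_3 = 23367^2 mod 41969 = 41968. x_3 ≡ −1, so 3 is not a witness.
Base 32198: x_0 = 32198^2623 mod 41969 = 10563. x_0 is neither 1 nor 41968, so continue squaring. x_1 = 10563^2 mod 41969 = 23367. x_2 = 23367^2 mod 41969 = 41968. x_2 ≡ −1, so 32198 is not a witness.
No listed base is a witness for 41969.

none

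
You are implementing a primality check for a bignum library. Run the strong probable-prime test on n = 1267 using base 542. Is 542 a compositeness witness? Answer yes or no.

n − 1 = 1266 = 2^1 · 633, so s = 1 and d = 633.
x_0 = 542^633 mod 1267 = 1266.
x_0 = 1266 ≡ −1, so 542 is not a witness.

no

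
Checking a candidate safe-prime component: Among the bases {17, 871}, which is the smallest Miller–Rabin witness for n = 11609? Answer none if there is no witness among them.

17

n − 1 = 11608 = 2^3 · 1451, so s = 3 and d = 1451.
Base 17: x_0 = 17^1451 mod 11609 = 7433. x_0 is neither 1 nor 11608, so continue squaring. x_1 = 7433^2 mod 11609 = 2258. x_2 = 2258^2 mod 11609 = 2213. Reached i = s−1 = 2 without hitting −1: 17 is a Miller–Rabin witness and 11609 is composite.
Base 871: x_0 = 871^1451 mod 11609 = 4056. x_0 is neither 1 nor 11608, so continue squaring. x_1 = 4056^2 mod 11609 = 1183. x_2 = 1183^2 mod 11609 = 6409. Reached i = s−1 = 2 without hitting −1: 871 is a Miller–Rabin witness and 11609 is composite.
The smallest witness among the given bases is 17.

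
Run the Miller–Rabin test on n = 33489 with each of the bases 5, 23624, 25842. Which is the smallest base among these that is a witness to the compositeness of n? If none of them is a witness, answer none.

n − 1 = 33488 = 2^4 · 2093, so s = 4 and d = 2093.
Base 5: x_0 = 5^2093 mod 33489 = 21674. x_0 is neither 1 nor 33488, so continue squaring. x_1 = 21674^2 mod 33489 = 12073. x_2 = 12073^2 mod 33489 = 13201. x_3 = 13201^2 mod 33489 = 23134. Reached i = s−1 = 3 without hitting −1: 5 is a Miller–Rabin witness and 33489 is composite.
Base 23624: x_0 = 23624^2093 mod 33489 = 13418. x_0 is neither 1 nor 33488, so continue squaring. x_1 = 13418^2 mod 33489 = 5860. x_2 = 5860^2 mod 33489 = 13375. x_3 = 13375^2 mod 33489 = 25876. Reached i = s−1 = 3 without hitting −1: 23624 is a Miller–Rabin witness and 33489 is composite.
Base 25842: x_0 = 25842^2093 mod 33489 = 23229. x_0 is neither 1 nor 33488, so continue squaring. x_1 = 23229^2 mod 33489 = 11673. x_2 = 11673^2 mod 33489 = 25677. x_3 = 25677^2 mod 33489 = 10386. Reached i = s−1 = 3 without hitting −1: 25842 is a Miller–Rabin witness and 33489 is composite.
The smallest witness among the given bases is 5.

5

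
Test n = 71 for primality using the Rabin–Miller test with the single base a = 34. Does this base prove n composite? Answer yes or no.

no

n − 1 = 70 = 2^1 · 35, so s = 1 and d = 35.
x_0 = 34^35 mod 71 = 70.
x_0 = 70 ≡ −1, so 34 is not a witness.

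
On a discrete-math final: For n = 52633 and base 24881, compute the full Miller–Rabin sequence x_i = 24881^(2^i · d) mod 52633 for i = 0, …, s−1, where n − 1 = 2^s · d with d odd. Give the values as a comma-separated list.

33991, 41098, 1

n − 1 = 52632 = 2^3 · 6579, so s = 3 and d = 6579.
x_0 = 24881^6579 mod 52633 = 33991.
x_1 = 33991^2 mod 52633 = 41098.
x_2 = 41098^2 mod 52633 = 1.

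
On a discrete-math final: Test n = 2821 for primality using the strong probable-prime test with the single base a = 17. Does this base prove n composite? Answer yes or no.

no

n − 1 = 2820 = 2^2 · 705, so s = 2 and d = 705.
x_0 = 17^705 mod 2821 = 2820.
x_0 = 2820 ≡ −1, so 17 is not a witness.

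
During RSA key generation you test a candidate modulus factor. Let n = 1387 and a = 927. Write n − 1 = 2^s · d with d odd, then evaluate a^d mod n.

n − 1 = 1386 = 2^1 · 693, so s = 1 and d = 693.
Repeated squaring mod 1387: 927^1 ≡ 927, 927^2 ≡ 776, 927^4 ≡ 218, 927^8 ≡ 366, 927^16 ≡ 804, 927^32 ≡ 74, 927^64 ≡ 1315, 927^128 ≡ 1023, 927^256 ≡ 731, 927^512 ≡ 366.
693 = 512 + 128 + 32 + 16 + 4 + 1, so 927^693 ≡ 366·1023·74·804·218·927 ≡ 1044 (mod 1387).

1044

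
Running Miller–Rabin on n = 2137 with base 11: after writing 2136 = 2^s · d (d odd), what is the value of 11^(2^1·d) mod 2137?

2136

n − 1 = 2136 = 2^3 · 267, so s = 3 and d = 267.
x_0 = 11^267 mod 2137 = 296.
x_1 = 296^2 mod 2137 = 2136.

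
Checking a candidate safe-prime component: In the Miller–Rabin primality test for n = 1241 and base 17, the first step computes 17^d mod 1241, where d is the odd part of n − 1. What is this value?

n − 1 = 1240 = 2^3 · 155, so s = 3 and d = 155.
Repeated squaring mod 1241: 17^1 ≡ 17, 17^2 ≡ 289, 17^4 ≡ 374, 17^8 ≡ 884, 17^16 ≡ 867, 17^32 ≡ 884, 17^64 ≡ 867, 17^128 ≡ 884.
155 = 128 + 16 + 8 + 2 + 1, so 17^155 ≡ 884·867·884·289·17 ≡ 833 (mod 1241).

833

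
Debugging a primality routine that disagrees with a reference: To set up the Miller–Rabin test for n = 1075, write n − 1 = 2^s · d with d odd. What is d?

537

Halving: 1074 → 537; 537 is odd.
So 1074 = 2^1 · 537.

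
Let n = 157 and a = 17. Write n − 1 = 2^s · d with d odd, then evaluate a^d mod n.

n − 1 = 156 = 2^2 · 39, so s = 2 and d = 39.
17^39 mod 157 = 1.

1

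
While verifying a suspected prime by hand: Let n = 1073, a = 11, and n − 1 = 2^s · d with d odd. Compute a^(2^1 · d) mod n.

n − 1 = 1072 = 2^4 · 67, so s = 4 and d = 67.
x_0 = 11^67 mod 1073 = 677.
x_1 = 677^2 mod 1073 = 158.

158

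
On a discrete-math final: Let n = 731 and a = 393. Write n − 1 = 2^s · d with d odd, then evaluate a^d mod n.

423

n − 1 = 730 = 2^1 · 365, so s = 1 and d = 365.
393^365 mod 731 = 423.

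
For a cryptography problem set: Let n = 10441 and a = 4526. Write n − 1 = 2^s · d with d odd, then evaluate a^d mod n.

8931

n − 1 = 10440 = 2^3 · 1305, so s = 3 and d = 1305.
4526^1305 mod 10441 = 8931.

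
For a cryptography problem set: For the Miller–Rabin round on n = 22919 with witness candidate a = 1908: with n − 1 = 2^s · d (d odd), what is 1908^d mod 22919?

n − 1 = 22918 = 2^1 · 11459, so s = 1 and d = 11459.
1908^11459 mod 22919 = 21415.

21415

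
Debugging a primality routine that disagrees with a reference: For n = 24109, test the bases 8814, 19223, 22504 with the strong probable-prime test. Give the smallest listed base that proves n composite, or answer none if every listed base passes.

n − 1 = 24108 = 2^2 · 6027, so s = 2 and d = 6027.
Base 8814: x_0 = 8814^6027 mod 24109 = 8200. x_0 is neither 1 nor 24108, so continue squaring. x_1 = 8200^2 mod 24109 = 24108. x_1 ≡ −1, so 8814 is not a witness.
Base 19223: x_0 = 19223^6027 mod 24109 = 24108. x_0 = 24108 ≡ −1, so 19223 is not a witness.
Base 22504: x_0 = 22504^6027 mod 24109 = 24108. x_0 = 24108 ≡ −1, so 22504 is not a witness.
No listed base is a witness for 24109.

none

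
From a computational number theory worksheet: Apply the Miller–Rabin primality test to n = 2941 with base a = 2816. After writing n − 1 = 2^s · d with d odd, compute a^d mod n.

n − 1 = 2940 = 2^2 · 735, so s = 2 and d = 735.
Repeated squaring mod 2941: 2816^1 ≡ 2816, 2816^2 ≡ 920, 2816^4 ≡ 2333, 2816^8 ≡ 2039, 2816^16 ≡ 1888, 2816^32 ≡ 52, 2816^64 ≡ 2704, 2816^128 ≡ 290, 2816^256 ≡ 1752, 2816^512 ≡ 2041.
735 = 512 + 128 + 64 + 16 + 8 + 4 + 2 + 1, so 2816^735 ≡ 2041·290·2704·1888·2039·2333·920·2816 ≡ 1238 (mod 2941).

1238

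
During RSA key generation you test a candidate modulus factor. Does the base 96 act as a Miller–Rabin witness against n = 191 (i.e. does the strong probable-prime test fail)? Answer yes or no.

n − 1 = 190 = 2^1 · 95, so s = 1 and d = 95.
x_0 = 96^95 mod 191 = 1.
x_0 = 1, so 96 is not a witness.

no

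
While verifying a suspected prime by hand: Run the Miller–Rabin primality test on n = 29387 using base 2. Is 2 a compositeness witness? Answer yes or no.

no

n − 1 = 29386 = 2^1 · 14693, so s = 1 and d = 14693.
x_0 = 2^14693 mod 29387 = 29386.
x_0 = 29386 ≡ −1, so 2 is not a witness.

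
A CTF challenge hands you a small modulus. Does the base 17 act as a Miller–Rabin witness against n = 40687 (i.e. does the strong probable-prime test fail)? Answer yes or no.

yes

n − 1 = 40686 = 2^1 · 20343, so s = 1 and d = 20343.
Repeated squaring mod 40687: 17^1 ≡ 17, 17^2 ≡ 289, 17^4 ≡ 2147, 17^8 ≡ 11978, 17^16 ≡ 10122, 17^32 ≡ 5018, 17^64 ≡ 35758, 17^128 ≡ 4902, 17^256 ≡ 24274, 17^512 ≡ 38629, 17^1024 ≡ 3916, 17^2048 ≡ 36744, 17^4096 ≡ 4815, 17^8192 ≡ 33322, 17^16384 ≡ 7454.
20343 = 16384 + 2048 + 1024 + 512 + 256 + 64 + 32 + 16 + 4 + 2 + 1, so 17^20343 ≡ 7454·36744·3916·38629·24274·35758·5018·10122·2147·289·17 ≡ 24372 (mod 40687).
x_0 = 17^20343 mod 40687 = 24372.
x_0 ∉ {1, 40686} and s = 1, so 17 is a Miller–Rabin witness and 40687 is composite.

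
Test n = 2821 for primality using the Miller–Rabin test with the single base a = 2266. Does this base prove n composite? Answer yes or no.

n − 1 = 2820 = 2^2 · 705, so s = 2 and d = 705.
x_0 = 2266^705 mod 2821 = 2820.
x_0 = 2820 ≡ −1, so 2266 is not a witness.

no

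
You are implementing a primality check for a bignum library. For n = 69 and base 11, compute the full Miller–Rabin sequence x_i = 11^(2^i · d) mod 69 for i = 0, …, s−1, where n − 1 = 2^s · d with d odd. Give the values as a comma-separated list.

14, 58

n − 1 = 68 = 2^2 · 17, so s = 2 and d = 17.
x_0 = 11^17 mod 69 = 14.
x_1 = 14^2 mod 69 = 58.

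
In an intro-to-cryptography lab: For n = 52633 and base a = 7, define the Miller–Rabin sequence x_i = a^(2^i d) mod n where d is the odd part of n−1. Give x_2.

n − 1 = 52632 = 2^3 · 6579, so s = 3 and d = 6579.
x_0 = 7^6579 mod 52633 = 17717.
x_1 = 17717^2 mod 52633 = 41510.
x_2 = 41510^2 mod 52633 = 33579.

33579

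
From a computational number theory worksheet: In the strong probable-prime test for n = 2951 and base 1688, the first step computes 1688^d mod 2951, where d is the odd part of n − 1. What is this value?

n − 1 = 2950 = 2^1 · 1475, so s = 1 and d = 1475.
1688^1475 mod 2951 = 2710.

2710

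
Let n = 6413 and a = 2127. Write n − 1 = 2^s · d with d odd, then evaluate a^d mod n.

779

n − 1 = 6412 = 2^2 · 1603, so s = 2 and d = 1603.
2127^1603 mod 6413 = 779.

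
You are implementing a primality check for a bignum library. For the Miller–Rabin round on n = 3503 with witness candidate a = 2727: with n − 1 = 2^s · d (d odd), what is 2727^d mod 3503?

n − 1 = 3502 = 2^1 · 1751, so s = 1 and d = 1751.
2727^1751 mod 3503 = 1115.

1115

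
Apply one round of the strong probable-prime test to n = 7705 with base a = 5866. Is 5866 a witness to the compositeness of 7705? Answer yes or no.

no

n − 1 = 7704 = 2^3 · 963, so s = 3 and d = 963.
x_0 = 5866^963 mod 7705 = 1.
x_0 = 1, so 5866 is not a witness.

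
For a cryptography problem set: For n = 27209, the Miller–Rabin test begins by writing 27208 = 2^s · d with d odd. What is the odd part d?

Halving: 27208 → 13604 → 6802 → 3401; 3401 is odd.
So 27208 = 2^3 · 3401.

3401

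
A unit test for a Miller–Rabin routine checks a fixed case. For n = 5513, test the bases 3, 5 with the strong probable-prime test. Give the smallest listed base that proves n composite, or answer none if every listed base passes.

n − 1 = 5512 = 2^3 · 689, so s = 3 and d = 689.
Base 3: x_0 = 3^689 mod 5513 = 1945. x_0 is neither 1 nor 5512, so continue squaring. x_1 = 1945^2 mod 5513 = 1107. x_2 = 1107^2 mod 5513 = 1563. Reached i = s−1 = 2 without hitting −1: 3 is a Miller–Rabin witness and 5513 is composite.
Base 5: x_0 = 5^689 mod 5513 = 2200. x_0 is neither 1 nor 5512, so continue squaring. x_1 = 2200^2 mod 5513 = 5099. x_2 = 5099^2 mod 5513 = 493. Reached i = s−1 = 2 without hitting −1: 5 is a Miller–Rabin witness and 5513 is composite.
The smallest witness among the given bases is 3.

3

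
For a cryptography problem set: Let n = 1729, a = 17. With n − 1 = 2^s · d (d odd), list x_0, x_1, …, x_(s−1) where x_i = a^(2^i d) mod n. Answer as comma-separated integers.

n − 1 = 1728 = 2^6 · 27, so s = 6 and d = 27.
x_0 = 17^27 mod 1729 = 818.
x_1 = 818^2 mod 1729 = 1.
x_2 = 1^2 mod 1729 = 1.
x_3 = 1^2 mod 1729 = 1.
x_4 = 1^2 mod 1729 = 1.
x_5 = 1^2 mod 1729 = 1.

818, 1, 1, 1, 1, 1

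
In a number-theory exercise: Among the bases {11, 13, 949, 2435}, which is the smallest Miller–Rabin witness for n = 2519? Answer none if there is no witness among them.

n − 1 = 2518 = 2^1 · 1259, so s = 1 and d = 1259.
Base 11: x_0 = 11^1259 mod 2519 = 2354. x_0 ∉ {1, 2518} and s = 1, so 11 is a Miller–Rabin witness and 2519 is composite.
Base 13: x_0 = 13^1259 mod 2519 = 2206. x_0 ∉ {1, 2518} and s = 1, so 13 is a Miller–Rabin witness and 2519 is composite.
Base 949: x_0 = 949^1259 mod 2519 = 2270. x_0 ∉ {1, 2518} and s = 1, so 949 is a Miller–Rabin witness and 2519 is composite.
Base 2435: x_0 = 2435^1259 mod 2519 = 2115. x_0 ∉ {1, 2518} and s = 1, so 2435 is a Miller–Rabin witness and 2519 is composite.
The smallest witness among the given bases is 11.

11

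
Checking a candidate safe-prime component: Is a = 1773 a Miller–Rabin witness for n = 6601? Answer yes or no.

no

n − 1 = 6600 = 2^3 · 825, so s = 3 and d = 825.
x_0 = 1773^825 mod 6601 = 1.
x_0 = 1, so 1773 is not a witness.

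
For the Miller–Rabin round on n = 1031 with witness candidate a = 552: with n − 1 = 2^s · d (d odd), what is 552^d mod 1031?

n − 1 = 1030 = 2^1 · 515, so s = 1 and d = 515.
Repeated squaring mod 1031: 552^1 ≡ 552, 552^2 ≡ 559, 552^4 ≡ 88, 552^8 ≡ 527, 552^16 ≡ 390, 552^32 ≡ 543, 552^64 ≡ 1014, 552^128 ≡ 289, 552^256 ≡ 10, 552^512 ≡ 100.
515 = 512 + 2 + 1, so 552^515 ≡ 100·559·552 ≡ 1 (mod 1031).

1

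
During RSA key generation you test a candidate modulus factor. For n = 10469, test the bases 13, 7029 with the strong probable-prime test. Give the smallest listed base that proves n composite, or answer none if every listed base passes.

n − 1 = 10468 = 2^2 · 2617, so s = 2 and d = 2617.
Base 13: x_0 = 13^2617 mod 10469 = 2271. x_0 is neither 1 nor 10468, so continue squaring. x_1 = 2271^2 mod 10469 = 6693. Reached i = s−1 = 1 without hitting −1: 13 is a Miller–Rabin witness and 10469 is composite.
Base 7029: x_0 = 7029^2617 mod 10469 = 949. x_0 is neither 1 nor 10468, so continue squaring. x_1 = 949^2 mod 10469 = 267. Reached i = s−1 = 1 without hitting −1: 7029 is a Miller–Rabin witness and 10469 is composite.
The smallest witness among the given bases is 13.

13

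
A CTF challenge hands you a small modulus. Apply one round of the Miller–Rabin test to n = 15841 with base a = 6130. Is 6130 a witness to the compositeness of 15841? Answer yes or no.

no

n − 1 = 15840 = 2^5 · 495, so s = 5 and d = 495.
Repeated squaring mod 15841: 6130^1 ≡ 6130, 6130^2 ≡ 2048, 6130^4 ≡ 12280, 6130^8 ≡ 7921, 6130^16 ≡ 11881, 6130^32 ≡ 14851, 6130^64 ≡ 13799, 6130^128 ≡ 3581, 6130^256 ≡ 8192.
495 = 256 + 128 + 64 + 32 + 8 + 4 + 2 + 1, so 6130^495 ≡ 8192·3581·13799·14851·7921·12280·2048·6130 ≡ 15840 (mod 15841).
x_0 = 6130^495 mod 15841 = 15840.
x_0 = 15840 ≡ −1, so 6130 is not a witness.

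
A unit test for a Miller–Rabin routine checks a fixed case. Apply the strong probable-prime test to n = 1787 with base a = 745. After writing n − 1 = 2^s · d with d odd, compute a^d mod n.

1786

n − 1 = 1786 = 2^1 · 893, so s = 1 and d = 893.
By repeated squaring, 745^893 ≡ 1786 (mod 1787).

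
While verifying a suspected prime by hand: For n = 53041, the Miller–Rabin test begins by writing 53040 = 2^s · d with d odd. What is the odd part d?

Halving: 53040 → 26520 → 13260 → 6630 → 3315; 3315 is odd.
So 53040 = 2^4 · 3315.

3315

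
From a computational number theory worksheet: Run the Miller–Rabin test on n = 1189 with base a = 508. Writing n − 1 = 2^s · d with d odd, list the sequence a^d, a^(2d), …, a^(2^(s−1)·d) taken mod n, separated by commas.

n − 1 = 1188 = 2^2 · 297, so s = 2 and d = 297.
x_0 = 508^297 mod 1189 = 830.
x_1 = 830^2 mod 1189 = 469.

830, 469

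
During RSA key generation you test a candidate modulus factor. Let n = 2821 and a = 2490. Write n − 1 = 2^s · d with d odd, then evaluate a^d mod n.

125

n − 1 = 2820 = 2^2 · 705, so s = 2 and d = 705.
2490^705 mod 2821 = 125.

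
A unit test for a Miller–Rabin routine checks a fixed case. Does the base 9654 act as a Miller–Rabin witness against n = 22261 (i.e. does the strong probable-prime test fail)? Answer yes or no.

n − 1 = 22260 = 2^2 · 5565, so s = 2 and d = 5565.
x_0 = 9654^5565 mod 22261 = 1.
x_0 = 1, so 9654 is not a witness.

no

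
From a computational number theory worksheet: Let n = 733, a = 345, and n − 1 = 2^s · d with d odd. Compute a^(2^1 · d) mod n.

n − 1 = 732 = 2^2 · 183, so s = 2 and d = 183.
x_0 = 345^183 mod 733 = 732.
x_1 = 732^2 mod 733 = 1.

1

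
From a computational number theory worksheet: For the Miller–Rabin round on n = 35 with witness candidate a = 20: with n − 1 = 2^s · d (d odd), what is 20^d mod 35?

n − 1 = 34 = 2^1 · 17, so s = 1 and d = 17.
By repeated squaring, 20^17 ≡ 20 (mod 35).

20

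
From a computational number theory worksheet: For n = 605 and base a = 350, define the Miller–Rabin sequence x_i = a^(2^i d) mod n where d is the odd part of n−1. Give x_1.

n − 1 = 604 = 2^2 · 151, so s = 2 and d = 151.
x_0 = 350^151 mod 605 = 75.
x_1 = 75^2 mod 605 = 180.

180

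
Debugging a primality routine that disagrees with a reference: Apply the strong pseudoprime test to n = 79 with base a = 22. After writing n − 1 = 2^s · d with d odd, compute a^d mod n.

n − 1 = 78 = 2^1 · 39, so s = 1 and d = 39.
By repeated squaring, 22^39 ≡ 1 (mod 79).

1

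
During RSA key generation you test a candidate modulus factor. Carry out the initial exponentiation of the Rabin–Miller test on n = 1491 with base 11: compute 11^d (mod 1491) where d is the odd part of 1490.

536

n − 1 = 1490 = 2^1 · 745, so s = 1 and d = 745.
11^745 mod 1491 = 536.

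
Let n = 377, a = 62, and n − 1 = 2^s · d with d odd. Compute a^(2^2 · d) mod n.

n − 1 = 376 = 2^3 · 47, so s = 3 and d = 47.
x_0 = 62^47 mod 377 = 212.
x_1 = 212^2 mod 377 = 81.
x_2 = 81^2 mod 377 = 152.

152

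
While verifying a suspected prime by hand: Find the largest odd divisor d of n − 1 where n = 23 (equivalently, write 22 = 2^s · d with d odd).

Halving: 22 → 11; 11 is odd.
So 22 = 2^1 · 11.

11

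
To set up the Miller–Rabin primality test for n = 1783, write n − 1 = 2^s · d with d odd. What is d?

891

Halving: 1782 → 891; 891 is odd.
So 1782 = 2^1 · 891.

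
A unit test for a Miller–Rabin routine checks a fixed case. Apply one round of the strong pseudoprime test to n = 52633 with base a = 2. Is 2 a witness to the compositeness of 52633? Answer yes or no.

no

n − 1 = 52632 = 2^3 · 6579, so s = 3 and d = 6579.
x_0 = 2^6579 mod 52633 = 1.
x_0 = 1, so 2 is not a witness.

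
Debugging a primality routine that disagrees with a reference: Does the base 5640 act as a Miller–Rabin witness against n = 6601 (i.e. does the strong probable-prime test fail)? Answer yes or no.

n − 1 = 6600 = 2^3 · 825, so s = 3 and d = 825.
By repeated squaring, 5640^825 ≡ 6600 (mod 6601).
x_0 = 5640^825 mod 6601 = 6600.
x_0 = 6600 ≡ −1, so 5640 is not a witness.

no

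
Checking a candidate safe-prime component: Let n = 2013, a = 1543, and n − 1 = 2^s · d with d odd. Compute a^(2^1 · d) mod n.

n − 1 = 2012 = 2^2 · 503, so s = 2 and d = 503.
Repeated squaring mod 2013: 1543^1 ≡ 1543, 1543^2 ≡ 1483, 1543^4 ≡ 1093, 1543^8 ≡ 940, 1543^16 ≡ 1906, 1543^32 ≡ 1384, 1543^64 ≡ 1093, 1543^128 ≡ 940, 1543^256 ≡ 1906.
503 = 256 + 128 + 64 + 32 + 16 + 4 + 2 + 1, so 1543^503 ≡ 1906·940·1093·1384·1906·1093·1483·1543 ≡ 214 (mod 2013).
x_0 = 214.
x_1 = 214^2 mod 2013 = 1510.

1510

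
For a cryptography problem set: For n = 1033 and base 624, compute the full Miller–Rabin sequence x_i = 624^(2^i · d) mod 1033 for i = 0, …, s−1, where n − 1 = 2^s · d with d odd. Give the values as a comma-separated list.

635, 355, 1032

n − 1 = 1032 = 2^3 · 129, so s = 3 and d = 129.
x_0 = 624^129 mod 1033 = 635.
x_1 = 635^2 mod 1033 = 355.
x_2 = 355^2 mod 1033 = 1032.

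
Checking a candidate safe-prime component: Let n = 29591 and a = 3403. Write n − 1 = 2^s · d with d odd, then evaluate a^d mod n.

n − 1 = 29590 = 2^1 · 14795, so s = 1 and d = 14795.
3403^14795 mod 29591 = 25478.

25478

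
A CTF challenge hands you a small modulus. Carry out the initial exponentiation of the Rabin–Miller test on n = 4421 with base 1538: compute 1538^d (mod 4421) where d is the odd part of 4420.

952

n − 1 = 4420 = 2^2 · 1105, so s = 2 and d = 1105.
1538^1105 mod 4421 = 952.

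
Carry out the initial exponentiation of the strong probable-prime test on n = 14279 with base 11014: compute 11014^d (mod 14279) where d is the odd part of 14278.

12584

n − 1 = 14278 = 2^1 · 7139, so s = 1 and d = 7139.
11014^7139 mod 14279 = 12584.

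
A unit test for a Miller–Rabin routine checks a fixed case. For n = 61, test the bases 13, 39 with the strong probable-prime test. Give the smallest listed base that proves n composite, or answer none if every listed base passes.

n − 1 = 60 = 2^2 · 15, so s = 2 and d = 15.
Base 13: x_0 = 13^15 mod 61 = 1. x_0 = 1, so 13 is not a witness.
Base 39: x_0 = 39^15 mod 61 = 60. x_0 = 60 ≡ −1, so 39 is not a witness.
No listed base is a witness for 61.

none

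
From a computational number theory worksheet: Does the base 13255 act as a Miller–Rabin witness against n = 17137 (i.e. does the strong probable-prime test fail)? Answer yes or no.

n − 1 = 17136 = 2^4 · 1071, so s = 4 and d = 1071.
x_0 = 13255^1071 mod 17137 = 3346.
x_0 is neither 1 nor 17136, so continue squaring.
x_1 = 3346^2 mod 17137 = 5255.
x_2 = 5255^2 mod 17137 = 7318.
x_3 = 7318^2 mod 17137 = 17136.
x_3 ≡ −1, so 13255 is not a witness.

no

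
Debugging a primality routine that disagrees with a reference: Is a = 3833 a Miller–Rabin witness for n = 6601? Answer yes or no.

n − 1 = 6600 = 2^3 · 825, so s = 3 and d = 825.
x_0 = 3833^825 mod 6601 = 3886.
x_0 is neither 1 nor 6600, so continue squaring.
x_1 = 3886^2 mod 6601 = 4509.
x_2 = 4509^2 mod 6601 = 1.
x_2 = 1 but x_1 ≠ ±1, a nontrivial square root of 1 — 3833 is a witness and 6601 is composite.

yes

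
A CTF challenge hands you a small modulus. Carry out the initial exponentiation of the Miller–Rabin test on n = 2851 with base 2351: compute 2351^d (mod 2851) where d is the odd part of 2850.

n − 1 = 2850 = 2^1 · 1425, so s = 1 and d = 1425.
Repeated squaring mod 2851: 2351^1 ≡ 2351, 2351^2 ≡ 1963, 2351^4 ≡ 1668, 2351^8 ≡ 2499, 2351^16 ≡ 1311, 2351^32 ≡ 2419, 2351^64 ≡ 1309, 2351^128 ≡ 30, 2351^256 ≡ 900, 2351^512 ≡ 316, 2351^1024 ≡ 71.
1425 = 1024 + 256 + 128 + 16 + 1, so 2351^1425 ≡ 71·900·30·1311·2351 ≡ 2850 (mod 2851).

2850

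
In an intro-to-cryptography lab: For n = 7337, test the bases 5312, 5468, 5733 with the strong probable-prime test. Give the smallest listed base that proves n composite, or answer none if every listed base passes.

n − 1 = 7336 = 2^3 · 917, so s = 3 and d = 917.
Base 5312: x_0 = 5312^917 mod 7337 = 7336. x_0 = 7336 ≡ −1, so 5312 is not a witness.
Base 5468: x_0 = 5468^917 mod 7337 = 958. x_0 is neither 1 nor 7336, so continue squaring. x_1 = 958^2 mod 7337 = 639. x_2 = 639^2 mod 7337 = 4786. Reached i = s−1 = 2 without hitting −1: 5468 is a Miller–Rabin witness and 7337 is composite.
Base 5733: x_0 = 5733^917 mod 7337 = 6816. x_0 is neither 1 nor 7336, so continue squaring. x_1 = 6816^2 mod 7337 = 7309. x_2 = 7309^2 mod 7337 = 784. Reached i = s−1 = 2 without hitting −1: 5733 is a Miller–Rabin witness and 7337 is composite.
The smallest witness among the given bases is 5468.

5468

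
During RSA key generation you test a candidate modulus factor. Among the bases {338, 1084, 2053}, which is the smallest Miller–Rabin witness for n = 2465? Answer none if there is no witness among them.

338

n − 1 = 2464 = 2^5 · 77, so s = 5 and d = 77.
Base 338: x_0 = 338^77 mod 2465 = 1583. x_0 is neither 1 nor 2464, so continue squaring. x_1 = 1583^2 mod 2465 = 1449. x_2 = 1449^2 mod 2465 = 1886. x_3 = 1886^2 mod 2465 = 1. x_3 = 1 but x_2 ≠ ±1, a nontrivial square root of 1 — 338 is a witness and 2465 is composite.
Base 1084: x_0 = 1084^77 mod 2465 = 829. x_0 is neither 1 nor 2464, so continue squaring. x_1 = 829^2 mod 2465 = 1971. x_2 = 1971^2 mod 2465 = 1. x_2 = 1 but x_1 ≠ ±1, a nontrivial square root of 1 — 1084 is a witness and 2465 is composite.
Base 2053: x_0 = 2053^77 mod 2465 = 523. x_0 is neither 1 nor 2464, so continue squaring. x_1 = 523^2 mod 2465 = 2379. x_2 = 2379^2 mod 2465 = 1. x_2 = 1 but x_1 ≠ ±1, a nontrivial square root of 1 — 2053 is a witness and 2465 is composite.
The smallest witness among the given bases is 338.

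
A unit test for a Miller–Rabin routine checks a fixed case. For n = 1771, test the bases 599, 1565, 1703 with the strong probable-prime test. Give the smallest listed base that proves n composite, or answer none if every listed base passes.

n − 1 = 1770 = 2^1 · 885, so s = 1 and d = 885.
Base 599: x_0 = 599^885 mod 1771 = 1. x_0 = 1, so 599 is not a witness.
Base 1565: x_0 = 1565^885 mod 1771 = 1. x_0 = 1, so 1565 is not a witness.
Base 1703: x_0 = 1703^885 mod 1771 = 1. x_0 = 1, so 1703 is not a witness.
No listed base is a witness for 1771.

none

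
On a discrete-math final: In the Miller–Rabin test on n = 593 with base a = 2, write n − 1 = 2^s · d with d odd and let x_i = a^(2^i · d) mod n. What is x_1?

n − 1 = 592 = 2^4 · 37, so s = 4 and d = 37.
x_0 = 2^37 mod 593 = 516.
x_1 = 516^2 mod 593 = 592.

592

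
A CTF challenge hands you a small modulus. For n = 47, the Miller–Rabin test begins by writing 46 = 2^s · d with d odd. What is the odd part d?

Halving: 46 → 23; 23 is odd.
So 46 = 2^1 · 23.

23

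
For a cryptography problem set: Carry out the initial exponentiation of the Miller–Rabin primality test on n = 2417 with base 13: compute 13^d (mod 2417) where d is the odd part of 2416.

1205

n − 1 = 2416 = 2^4 · 151, so s = 4 and d = 151.
13^151 mod 2417 = 1205.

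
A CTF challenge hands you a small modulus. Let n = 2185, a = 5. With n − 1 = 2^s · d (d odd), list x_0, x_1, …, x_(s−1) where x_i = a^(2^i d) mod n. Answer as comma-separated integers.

n − 1 = 2184 = 2^3 · 273, so s = 3 and d = 273.
x_0 = 5^273 mod 2185 = 885.
x_1 = 885^2 mod 2185 = 995.
x_2 = 995^2 mod 2185 = 220.

885, 995, 220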